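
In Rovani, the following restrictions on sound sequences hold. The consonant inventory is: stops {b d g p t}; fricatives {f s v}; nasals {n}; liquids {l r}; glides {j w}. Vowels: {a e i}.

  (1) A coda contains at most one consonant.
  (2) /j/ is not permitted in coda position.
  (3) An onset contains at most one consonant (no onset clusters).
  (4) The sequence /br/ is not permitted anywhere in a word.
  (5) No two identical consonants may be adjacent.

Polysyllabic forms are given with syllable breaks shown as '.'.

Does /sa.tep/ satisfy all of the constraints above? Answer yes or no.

yes

/sa.tep/ — σ1 onset /s/, coda /∅/ ok; σ2 onset /t/, coda /p/ ok → well-formed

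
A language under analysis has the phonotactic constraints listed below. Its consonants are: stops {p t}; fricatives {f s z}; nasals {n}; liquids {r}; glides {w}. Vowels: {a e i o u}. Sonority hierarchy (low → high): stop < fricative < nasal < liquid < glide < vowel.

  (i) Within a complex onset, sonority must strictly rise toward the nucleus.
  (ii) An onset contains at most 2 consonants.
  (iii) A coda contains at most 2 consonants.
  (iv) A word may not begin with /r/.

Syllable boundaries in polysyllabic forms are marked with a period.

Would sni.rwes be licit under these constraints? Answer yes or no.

yes

sni.rwes — σ1 onset /sn/ (2→3 rises), coda /∅/ ok; σ2 onset /rw/ (4→5 rises), coda /s/ ok → licit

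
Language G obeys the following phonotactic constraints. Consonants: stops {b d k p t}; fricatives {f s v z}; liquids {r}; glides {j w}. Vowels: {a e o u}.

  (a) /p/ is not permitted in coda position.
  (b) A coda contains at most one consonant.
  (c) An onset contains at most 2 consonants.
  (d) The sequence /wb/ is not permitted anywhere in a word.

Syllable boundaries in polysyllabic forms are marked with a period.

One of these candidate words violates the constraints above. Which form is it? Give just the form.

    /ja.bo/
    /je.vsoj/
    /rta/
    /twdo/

/ja.bo/ — σ1 onset /j/, coda /∅/ ok; σ2 onset /b/, coda /∅/ ok → licit
/je.vsoj/ — σ1 onset /j/, coda /∅/ ok; σ2 onset /vs/ (2C), coda /j/ ok → licit
/rta/ — σ1 onset /rt/ (2C), coda /∅/ ok → licit
/twdo/ — violates constraint (c): syllable 1 onset /twd/ has 3 consonants (> 2) → illicit

/twdo/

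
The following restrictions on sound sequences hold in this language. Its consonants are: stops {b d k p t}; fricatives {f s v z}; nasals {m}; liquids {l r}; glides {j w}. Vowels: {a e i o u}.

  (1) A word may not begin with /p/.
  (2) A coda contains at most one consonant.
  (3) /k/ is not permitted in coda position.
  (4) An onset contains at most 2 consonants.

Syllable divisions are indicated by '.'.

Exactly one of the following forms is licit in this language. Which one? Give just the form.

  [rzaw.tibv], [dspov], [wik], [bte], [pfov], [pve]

[bte]

[rzaw.tibv] — violates constraint 2: syllable 2 coda /bv/ has 2 consonants (> 1) → illicit
[dspov] — violates constraint 4: syllable 1 onset /dsp/ has 3 consonants (> 2) → illicit
[wik] — violates constraint 3: syllable 1 coda contains /k/ → illicit
[bte] — σ1 onset /bt/ (2C), coda /∅/ ok → licit
[pfov] — violates constraint 1: word begins with /p/ → illicit
[pve] — violates constraint 1: word begins with /p/ → illicit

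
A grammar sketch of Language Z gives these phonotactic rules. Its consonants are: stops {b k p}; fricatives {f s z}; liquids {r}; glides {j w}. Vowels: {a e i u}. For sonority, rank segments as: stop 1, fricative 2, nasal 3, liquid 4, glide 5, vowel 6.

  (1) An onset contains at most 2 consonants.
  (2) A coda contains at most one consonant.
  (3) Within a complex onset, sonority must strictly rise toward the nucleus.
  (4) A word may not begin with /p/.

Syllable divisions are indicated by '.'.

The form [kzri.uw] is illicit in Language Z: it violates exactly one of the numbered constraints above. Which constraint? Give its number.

1

[kzri.uw]: syllable 1 onset /kzr/ has 3 consonants (> 2).
This is a violation of constraint 1: "An onset contains at most 2 consonants."
The remaining constraints (2, 3, 4) are satisfied.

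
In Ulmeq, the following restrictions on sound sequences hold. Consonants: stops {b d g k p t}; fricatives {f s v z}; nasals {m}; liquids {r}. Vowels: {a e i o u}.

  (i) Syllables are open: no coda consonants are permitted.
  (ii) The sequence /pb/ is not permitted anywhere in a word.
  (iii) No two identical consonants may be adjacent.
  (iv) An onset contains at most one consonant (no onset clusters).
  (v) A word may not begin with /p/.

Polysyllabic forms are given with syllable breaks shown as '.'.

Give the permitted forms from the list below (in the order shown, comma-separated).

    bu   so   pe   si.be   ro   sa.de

bu — σ1 onset /b/, coda /∅/ ok → permitted
so — σ1 onset /s/, coda /∅/ ok → permitted
pe — violates constraint (v): word begins with /p/ → not permitted
si.be — σ1 onset /s/, coda /∅/ ok; σ2 onset /b/, coda /∅/ ok → permitted
ro — σ1 onset /r/, coda /∅/ ok → permitted
sa.de — σ1 onset /s/, coda /∅/ ok; σ2 onset /d/, coda /∅/ ok → permitted

bu, so, si.be, ro, sa.de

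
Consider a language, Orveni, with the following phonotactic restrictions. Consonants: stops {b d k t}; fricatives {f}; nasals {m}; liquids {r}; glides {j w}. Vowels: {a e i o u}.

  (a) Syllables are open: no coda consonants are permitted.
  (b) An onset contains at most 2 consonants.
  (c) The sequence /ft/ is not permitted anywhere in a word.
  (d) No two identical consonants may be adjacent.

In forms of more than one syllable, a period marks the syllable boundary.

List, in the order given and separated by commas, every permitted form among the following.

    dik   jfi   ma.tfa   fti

dik — violates constraint (a): syllable 1 coda /k/ has 1 consonant (> 0) → not permitted
jfi — σ1 onset /jf/ (2C), coda /∅/ ok → permitted
ma.tfa — σ1 onset /m/, coda /∅/ ok; σ2 onset /tf/ (2C), coda /∅/ ok → permitted
fti — violates constraint (c): contains banned sequence /ft/ → not permitted

jfi, ma.tfa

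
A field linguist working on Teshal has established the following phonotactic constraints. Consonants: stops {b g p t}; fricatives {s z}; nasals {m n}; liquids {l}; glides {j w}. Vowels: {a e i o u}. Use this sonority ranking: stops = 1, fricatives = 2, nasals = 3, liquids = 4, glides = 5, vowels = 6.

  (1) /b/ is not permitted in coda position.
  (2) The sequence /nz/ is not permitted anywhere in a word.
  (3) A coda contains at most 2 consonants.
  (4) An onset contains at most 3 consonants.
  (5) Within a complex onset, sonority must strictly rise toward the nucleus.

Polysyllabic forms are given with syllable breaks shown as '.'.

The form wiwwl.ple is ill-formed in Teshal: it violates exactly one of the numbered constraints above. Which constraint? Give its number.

3

wiwwl.ple: syllable 1 coda /wwl/ has 3 consonants (> 2).
This is a violation of constraint 3: "A coda contains at most 2 consonants."
The remaining constraints (1, 2, 4, 5) are satisfied.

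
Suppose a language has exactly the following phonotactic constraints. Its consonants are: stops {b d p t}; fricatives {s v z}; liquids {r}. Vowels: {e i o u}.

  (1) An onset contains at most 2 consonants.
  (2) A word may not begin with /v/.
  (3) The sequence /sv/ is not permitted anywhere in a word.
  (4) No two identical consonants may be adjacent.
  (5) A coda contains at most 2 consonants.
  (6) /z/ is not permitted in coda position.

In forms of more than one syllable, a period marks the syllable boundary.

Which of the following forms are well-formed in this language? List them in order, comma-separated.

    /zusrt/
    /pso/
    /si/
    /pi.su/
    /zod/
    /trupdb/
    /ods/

/pso/, /si/, /pi.su/, /zod/, /ods/

/zusrt/ — violates constraint 5: syllable 1 coda /srt/ has 3 consonants (> 2) → ill-formed
/pso/ — σ1 onset /ps/ (2C), coda /∅/ ok → well-formed
/si/ — σ1 onset /s/, coda /∅/ ok → well-formed
/pi.su/ — σ1 onset /p/, coda /∅/ ok; σ2 onset /s/, coda /∅/ ok → well-formed
/zod/ — σ1 onset /z/, coda /d/ ok → well-formed
/trupdb/ — violates constraint 5: syllable 1 coda /pdb/ has 3 consonants (> 2) → ill-formed
/ods/ — σ1 onset /∅/, coda /ds/ (2C) ok → well-formed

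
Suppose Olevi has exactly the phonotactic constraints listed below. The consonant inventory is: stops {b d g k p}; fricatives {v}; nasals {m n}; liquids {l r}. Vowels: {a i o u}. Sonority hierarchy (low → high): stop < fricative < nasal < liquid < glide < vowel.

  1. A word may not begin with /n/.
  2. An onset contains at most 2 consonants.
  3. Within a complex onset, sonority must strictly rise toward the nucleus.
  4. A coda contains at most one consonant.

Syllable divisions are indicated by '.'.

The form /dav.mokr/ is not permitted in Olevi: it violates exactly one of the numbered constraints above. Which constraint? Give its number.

4

/dav.mokr/: syllable 2 coda /kr/ has 2 consonants (> 1).
This is a violation of constraint 4: "A coda contains at most one consonant."
The remaining constraints (1, 2, 3) are satisfied.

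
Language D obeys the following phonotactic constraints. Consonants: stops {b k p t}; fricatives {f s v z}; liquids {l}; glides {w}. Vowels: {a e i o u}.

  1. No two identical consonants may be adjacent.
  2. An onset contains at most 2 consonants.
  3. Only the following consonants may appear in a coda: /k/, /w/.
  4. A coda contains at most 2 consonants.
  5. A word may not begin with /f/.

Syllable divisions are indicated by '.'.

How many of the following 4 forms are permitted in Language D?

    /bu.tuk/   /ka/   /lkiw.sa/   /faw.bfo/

/bu.tuk/ — σ1 onset /b/, coda /∅/ ok; σ2 onset /t/, coda /k/ ok → permitted
/ka/ — σ1 onset /k/, coda /∅/ ok → permitted
/lkiw.sa/ — σ1 onset /lk/ (2C), coda /w/ ok; σ2 onset /s/, coda /∅/ ok → permitted
/faw.bfo/ — violates constraint 5: word begins with /f/ → not permitted
Permitted: /bu.tuk/, /ka/, /lkiw.sa/ → 3.

3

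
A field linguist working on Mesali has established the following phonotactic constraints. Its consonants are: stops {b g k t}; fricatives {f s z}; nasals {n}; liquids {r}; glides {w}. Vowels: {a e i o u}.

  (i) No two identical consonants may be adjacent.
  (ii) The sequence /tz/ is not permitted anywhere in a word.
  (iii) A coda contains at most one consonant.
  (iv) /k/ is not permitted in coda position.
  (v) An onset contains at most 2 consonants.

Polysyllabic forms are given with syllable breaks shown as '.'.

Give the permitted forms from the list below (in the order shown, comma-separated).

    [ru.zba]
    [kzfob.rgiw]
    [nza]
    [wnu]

[ru.zba] — σ1 onset /r/, coda /∅/ ok; σ2 onset /zb/ (2C), coda /∅/ ok → permitted
[kzfob.rgiw] — violates constraint (v): syllable 1 onset /kzf/ has 3 consonants (> 2) → not permitted
[nza] — σ1 onset /nz/ (2C), coda /∅/ ok → permitted
[wnu] — σ1 onset /wn/ (2C), coda /∅/ ok → permitted

[ru.zba], [nza], [wnu]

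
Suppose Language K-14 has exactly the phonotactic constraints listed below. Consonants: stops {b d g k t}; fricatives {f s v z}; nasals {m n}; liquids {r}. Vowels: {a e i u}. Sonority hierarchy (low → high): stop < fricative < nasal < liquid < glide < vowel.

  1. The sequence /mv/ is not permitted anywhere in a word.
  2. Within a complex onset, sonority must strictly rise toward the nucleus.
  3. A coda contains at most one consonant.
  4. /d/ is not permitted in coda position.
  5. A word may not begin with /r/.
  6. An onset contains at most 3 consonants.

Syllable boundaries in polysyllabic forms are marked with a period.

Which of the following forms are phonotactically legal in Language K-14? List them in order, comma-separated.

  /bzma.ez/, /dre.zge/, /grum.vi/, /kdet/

/bzma.ez/ — σ1 onset /bzm/ (1→2→3 rises), coda /∅/ ok; σ2 onset /∅/, coda /z/ ok → phonotactically legal
/dre.zge/ — violates constraint 2: syllable 2 onset /zg/: /z/ (fricative, 2) → /g/ (stop, 1) does not rise → phonotactically illegal
/grum.vi/ — violates constraint 1: contains banned sequence /mv/ → phonotactically illegal
/kdet/ — violates constraint 2: syllable 1 onset /kd/: /k/ (stop, 1) → /d/ (stop, 1) does not rise → phonotactically illegal

/bzma.ez/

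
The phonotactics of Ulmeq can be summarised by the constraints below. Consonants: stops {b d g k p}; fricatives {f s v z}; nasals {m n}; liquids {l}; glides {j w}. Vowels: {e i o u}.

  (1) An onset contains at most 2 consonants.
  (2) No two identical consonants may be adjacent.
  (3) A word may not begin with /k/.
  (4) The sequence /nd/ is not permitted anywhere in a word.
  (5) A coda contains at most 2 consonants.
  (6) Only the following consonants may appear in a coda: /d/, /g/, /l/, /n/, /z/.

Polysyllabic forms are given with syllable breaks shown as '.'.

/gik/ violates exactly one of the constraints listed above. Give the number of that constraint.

6

/gik/: syllable 1 coda contains /k/, which is not a licensed coda consonant.
This is a violation of constraint 6: "Only the following consonants may appear in a coda: /d/, /g/, /l/, /n/, /z/."
The remaining constraints (1, 2, 3, 4, 5) are satisfied.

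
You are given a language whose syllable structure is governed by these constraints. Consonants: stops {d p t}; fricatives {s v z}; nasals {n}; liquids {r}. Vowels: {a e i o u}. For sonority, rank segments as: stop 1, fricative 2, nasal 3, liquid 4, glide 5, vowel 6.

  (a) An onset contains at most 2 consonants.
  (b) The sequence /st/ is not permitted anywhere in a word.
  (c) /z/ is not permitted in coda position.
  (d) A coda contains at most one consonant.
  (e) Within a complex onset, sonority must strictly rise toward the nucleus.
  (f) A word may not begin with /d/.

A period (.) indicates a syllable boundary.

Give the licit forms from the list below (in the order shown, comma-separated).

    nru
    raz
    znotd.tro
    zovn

nru — σ1 onset /nr/ (3→4 rises), coda /∅/ ok → licit
raz — violates constraint (c): syllable 1 coda contains /z/ → illicit
znotd.tro — violates constraint (d): syllable 1 coda /td/ has 2 consonants (> 1) → illicit
zovn — violates constraint (d): syllable 1 coda /vn/ has 2 consonants (> 1) → illicit

nru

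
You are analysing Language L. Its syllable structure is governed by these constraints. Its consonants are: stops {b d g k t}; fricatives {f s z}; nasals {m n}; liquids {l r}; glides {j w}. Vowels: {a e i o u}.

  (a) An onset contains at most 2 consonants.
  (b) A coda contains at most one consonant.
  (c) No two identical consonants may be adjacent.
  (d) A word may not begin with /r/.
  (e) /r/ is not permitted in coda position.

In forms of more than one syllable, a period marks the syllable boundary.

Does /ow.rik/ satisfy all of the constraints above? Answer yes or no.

yes

/ow.rik/ — σ1 onset /∅/, coda /w/ ok; σ2 onset /r/, coda /k/ ok → well-formed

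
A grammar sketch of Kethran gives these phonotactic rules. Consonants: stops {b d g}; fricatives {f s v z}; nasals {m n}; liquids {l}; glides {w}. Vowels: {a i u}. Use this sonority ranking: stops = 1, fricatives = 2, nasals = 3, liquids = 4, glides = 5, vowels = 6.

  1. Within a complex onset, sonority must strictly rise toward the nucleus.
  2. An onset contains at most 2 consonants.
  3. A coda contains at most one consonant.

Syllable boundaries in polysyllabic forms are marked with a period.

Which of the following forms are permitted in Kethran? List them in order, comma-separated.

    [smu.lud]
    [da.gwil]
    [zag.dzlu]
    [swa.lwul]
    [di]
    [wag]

[smu.lud], [da.gwil], [swa.lwul], [di], [wag]

[smu.lud] — σ1 onset /sm/ (2→3 rises), coda /∅/ ok; σ2 onset /l/, coda /d/ ok → permitted
[da.gwil] — σ1 onset /d/, coda /∅/ ok; σ2 onset /gw/ (1→5 rises), coda /l/ ok → permitted
[zag.dzlu] — violates constraint 2: syllable 2 onset /dzl/ has 3 consonants (> 2) → not permitted
[swa.lwul] — σ1 onset /sw/ (2→5 rises), coda /∅/ ok; σ2 onset /lw/ (4→5 rises), coda /l/ ok → permitted
[di] — σ1 onset /d/, coda /∅/ ok → permitted
[wag] — σ1 onset /w/, coda /g/ ok → permitted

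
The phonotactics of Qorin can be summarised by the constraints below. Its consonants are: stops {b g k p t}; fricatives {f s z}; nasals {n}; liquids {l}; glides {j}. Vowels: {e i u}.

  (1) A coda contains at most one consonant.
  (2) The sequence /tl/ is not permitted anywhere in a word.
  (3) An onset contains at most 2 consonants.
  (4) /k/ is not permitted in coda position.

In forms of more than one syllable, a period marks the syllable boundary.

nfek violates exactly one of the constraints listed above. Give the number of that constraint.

4

nfek: syllable 1 coda contains /k/.
This is a violation of constraint 4: "/k/ is not permitted in coda position."
The remaining constraints (1, 2, 3) are satisfied.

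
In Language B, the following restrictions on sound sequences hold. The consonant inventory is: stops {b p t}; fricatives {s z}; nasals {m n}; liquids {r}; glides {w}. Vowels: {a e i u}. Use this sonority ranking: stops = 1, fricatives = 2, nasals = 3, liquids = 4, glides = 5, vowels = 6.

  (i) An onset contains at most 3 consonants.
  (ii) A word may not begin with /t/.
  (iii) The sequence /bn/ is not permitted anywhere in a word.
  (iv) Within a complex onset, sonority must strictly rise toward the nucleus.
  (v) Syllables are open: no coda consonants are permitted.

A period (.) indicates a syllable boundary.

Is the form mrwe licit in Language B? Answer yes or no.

mrwe — σ1 onset /mrw/ (3→4→5 rises), coda /∅/ ok → licit

yes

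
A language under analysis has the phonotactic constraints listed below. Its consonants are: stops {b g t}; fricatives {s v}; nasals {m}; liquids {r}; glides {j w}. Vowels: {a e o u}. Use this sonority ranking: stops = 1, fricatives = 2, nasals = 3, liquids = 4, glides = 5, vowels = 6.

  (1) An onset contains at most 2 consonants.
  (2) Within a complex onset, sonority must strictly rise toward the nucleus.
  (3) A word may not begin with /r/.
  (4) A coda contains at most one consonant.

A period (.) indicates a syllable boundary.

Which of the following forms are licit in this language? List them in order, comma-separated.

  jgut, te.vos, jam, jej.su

te.vos, jam, jej.su

jgut — violates constraint 2: syllable 1 onset /jg/: /j/ (glide, 5) → /g/ (stop, 1) does not rise → illicit
te.vos — σ1 onset /t/, coda /∅/ ok; σ2 onset /v/, coda /s/ ok → licit
jam — σ1 onset /j/, coda /m/ ok → licit
jej.su — σ1 onset /j/, coda /j/ ok; σ2 onset /s/, coda /∅/ ok → licit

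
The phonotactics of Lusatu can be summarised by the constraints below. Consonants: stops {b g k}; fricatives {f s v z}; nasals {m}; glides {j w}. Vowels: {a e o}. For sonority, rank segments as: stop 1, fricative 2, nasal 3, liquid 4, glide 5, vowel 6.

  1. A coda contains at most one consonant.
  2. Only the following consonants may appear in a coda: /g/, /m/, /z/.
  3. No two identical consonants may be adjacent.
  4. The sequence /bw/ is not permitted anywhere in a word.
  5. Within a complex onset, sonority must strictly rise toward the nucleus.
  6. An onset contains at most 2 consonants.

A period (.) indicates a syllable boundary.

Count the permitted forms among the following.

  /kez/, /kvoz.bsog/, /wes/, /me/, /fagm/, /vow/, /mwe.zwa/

/kez/ — σ1 onset /k/, coda /z/ ok → permitted
/kvoz.bsog/ — σ1 onset /kv/ (1→2 rises), coda /z/ ok; σ2 onset /bs/ (1→2 rises), coda /g/ ok → permitted
/wes/ — violates constraint 2: syllable 1 coda contains /s/, which is not a licensed coda consonant → not permitted
/me/ — σ1 onset /m/, coda /∅/ ok → permitted
/fagm/ — violates constraint 1: syllable 1 coda /gm/ has 2 consonants (> 1) → not permitted
/vow/ — violates constraint 2: syllable 1 coda contains /w/, which is not a licensed coda consonant → not permitted
/mwe.zwa/ — σ1 onset /mw/ (3→5 rises), coda /∅/ ok; σ2 onset /zw/ (2→5 rises), coda /∅/ ok → permitted
Permitted: /kez/, /kvoz.bsog/, /me/, /mwe.zwa/ → 4.

4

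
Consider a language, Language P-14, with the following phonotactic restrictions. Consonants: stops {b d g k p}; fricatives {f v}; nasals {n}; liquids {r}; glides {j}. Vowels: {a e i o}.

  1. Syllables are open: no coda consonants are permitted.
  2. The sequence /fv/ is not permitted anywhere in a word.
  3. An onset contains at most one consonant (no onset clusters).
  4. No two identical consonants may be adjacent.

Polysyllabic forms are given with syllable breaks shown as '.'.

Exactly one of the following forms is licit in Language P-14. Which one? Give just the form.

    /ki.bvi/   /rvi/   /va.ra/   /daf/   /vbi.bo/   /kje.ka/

/va.ra/

/ki.bvi/ — violates constraint 3: syllable 2 onset /bv/ has 2 consonants (> 1) → illicit
/rvi/ — violates constraint 3: syllable 1 onset /rv/ has 2 consonants (> 1) → illicit
/va.ra/ — σ1 onset /v/, coda /∅/ ok; σ2 onset /r/, coda /∅/ ok → licit
/daf/ — violates constraint 1: syllable 1 coda /f/ has 1 consonant (> 0) → illicit
/vbi.bo/ — violates constraint 3: syllable 1 onset /vb/ has 2 consonants (> 1) → illicit
/kje.ka/ — violates constraint 3: syllable 1 onset /kj/ has 2 consonants (> 1) → illicit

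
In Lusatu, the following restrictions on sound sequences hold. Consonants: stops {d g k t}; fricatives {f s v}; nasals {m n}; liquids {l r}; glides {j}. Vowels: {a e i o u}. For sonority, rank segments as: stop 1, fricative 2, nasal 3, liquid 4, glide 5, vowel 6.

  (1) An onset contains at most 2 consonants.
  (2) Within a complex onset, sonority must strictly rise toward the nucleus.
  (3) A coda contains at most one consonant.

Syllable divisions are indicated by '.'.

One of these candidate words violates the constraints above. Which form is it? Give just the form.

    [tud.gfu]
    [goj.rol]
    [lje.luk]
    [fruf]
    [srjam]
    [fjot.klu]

[srjam]

[tud.gfu] — σ1 onset /t/, coda /d/ ok; σ2 onset /gf/ (1→2 rises), coda /∅/ ok → permitted
[goj.rol] — σ1 onset /g/, coda /j/ ok; σ2 onset /r/, coda /l/ ok → permitted
[lje.luk] — σ1 onset /lj/ (4→5 rises), coda /∅/ ok; σ2 onset /l/, coda /k/ ok → permitted
[fruf] — σ1 onset /fr/ (2→4 rises), coda /f/ ok → permitted
[srjam] — violates constraint 1: syllable 1 onset /srj/ has 3 consonants (> 2) → not permitted
[fjot.klu] — σ1 onset /fj/ (2→5 rises), coda /t/ ok; σ2 onset /kl/ (1→4 rises), coda /∅/ ok → permitted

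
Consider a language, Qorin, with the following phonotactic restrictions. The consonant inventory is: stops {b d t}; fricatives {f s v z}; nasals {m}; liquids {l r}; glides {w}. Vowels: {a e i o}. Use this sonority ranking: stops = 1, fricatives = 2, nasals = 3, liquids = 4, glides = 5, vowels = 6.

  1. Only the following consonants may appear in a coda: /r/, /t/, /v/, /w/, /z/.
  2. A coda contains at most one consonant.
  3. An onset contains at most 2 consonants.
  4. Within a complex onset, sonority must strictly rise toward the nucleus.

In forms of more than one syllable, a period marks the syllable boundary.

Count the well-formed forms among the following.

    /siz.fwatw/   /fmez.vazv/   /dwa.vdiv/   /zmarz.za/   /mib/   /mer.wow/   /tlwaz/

1

/siz.fwatw/ — violates constraint 2: syllable 2 coda /tw/ has 2 consonants (> 1) → ill-formed
/fmez.vazv/ — violates constraint 2: syllable 2 coda /zv/ has 2 consonants (> 1) → ill-formed
/dwa.vdiv/ — violates constraint 4: syllable 2 onset /vd/: /v/ (fricative, 2) → /d/ (stop, 1) does not rise → ill-formed
/zmarz.za/ — violates constraint 2: syllable 1 coda /rz/ has 2 consonants (> 1) → ill-formed
/mib/ — violates constraint 1: syllable 1 coda contains /b/, which is not a licensed coda consonant → ill-formed
/mer.wow/ — σ1 onset /m/, coda /r/ ok; σ2 onset /w/, coda /w/ ok → well-formed
/tlwaz/ — violates constraint 3: syllable 1 onset /tlw/ has 3 consonants (> 2) → ill-formed
Well-formed: /mer.wow/ → 1.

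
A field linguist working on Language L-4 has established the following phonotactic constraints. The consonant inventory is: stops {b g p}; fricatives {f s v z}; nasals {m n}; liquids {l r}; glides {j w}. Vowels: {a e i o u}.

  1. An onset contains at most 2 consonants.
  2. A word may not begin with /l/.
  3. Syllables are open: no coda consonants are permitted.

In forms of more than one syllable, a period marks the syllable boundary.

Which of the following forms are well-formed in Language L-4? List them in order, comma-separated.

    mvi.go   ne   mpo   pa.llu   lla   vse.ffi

mvi.go, ne, mpo, pa.llu, vse.ffi

mvi.go — σ1 onset /mv/ (2C), coda /∅/ ok; σ2 onset /g/, coda /∅/ ok → well-formed
ne — σ1 onset /n/, coda /∅/ ok → well-formed
mpo — σ1 onset /mp/ (2C), coda /∅/ ok → well-formed
pa.llu — σ1 onset /p/, coda /∅/ ok; σ2 onset /ll/ (2C), coda /∅/ ok → well-formed
lla — violates constraint 2: word begins with /l/ → ill-formed
vse.ffi — σ1 onset /vs/ (2C), coda /∅/ ok; σ2 onset /ff/ (2C), coda /∅/ ok → well-formed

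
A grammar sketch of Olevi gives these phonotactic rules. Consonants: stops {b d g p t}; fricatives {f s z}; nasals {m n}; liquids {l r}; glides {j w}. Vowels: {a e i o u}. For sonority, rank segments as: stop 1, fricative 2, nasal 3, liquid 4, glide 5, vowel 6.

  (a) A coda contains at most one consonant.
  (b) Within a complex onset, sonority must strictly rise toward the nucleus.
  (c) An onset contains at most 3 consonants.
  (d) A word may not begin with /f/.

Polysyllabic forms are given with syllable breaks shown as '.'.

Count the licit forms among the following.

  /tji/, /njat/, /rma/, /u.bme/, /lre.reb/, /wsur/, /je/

/tji/ — σ1 onset /tj/ (1→5 rises), coda /∅/ ok → licit
/njat/ — σ1 onset /nj/ (3→5 rises), coda /t/ ok → licit
/rma/ — violates constraint (b): syllable 1 onset /rm/: /r/ (liquid, 4) → /m/ (nasal, 3) does not rise → illicit
/u.bme/ — σ1 onset /∅/, coda /∅/ ok; σ2 onset /bm/ (1→3 rises), coda /∅/ ok → licit
/lre.reb/ — violates constraint (b): syllable 1 onset /lr/: /l/ (liquid, 4) → /r/ (liquid, 4) does not rise → illicit
/wsur/ — violates constraint (b): syllable 1 onset /ws/: /w/ (glide, 5) → /s/ (fricative, 2) does not rise → illicit
/je/ — σ1 onset /j/, coda /∅/ ok → licit
Licit: /tji/, /njat/, /u.bme/, /je/ → 4.

4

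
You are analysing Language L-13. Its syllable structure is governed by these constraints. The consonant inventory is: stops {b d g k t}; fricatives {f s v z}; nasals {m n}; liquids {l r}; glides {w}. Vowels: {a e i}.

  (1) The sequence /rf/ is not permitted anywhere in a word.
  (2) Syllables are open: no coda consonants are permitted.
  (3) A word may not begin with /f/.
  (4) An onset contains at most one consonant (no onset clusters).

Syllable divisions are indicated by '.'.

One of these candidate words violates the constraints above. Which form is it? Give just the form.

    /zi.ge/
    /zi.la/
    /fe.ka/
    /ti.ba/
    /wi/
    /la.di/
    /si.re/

/zi.ge/ — σ1 onset /z/, coda /∅/ ok; σ2 onset /g/, coda /∅/ ok → well-formed
/zi.la/ — σ1 onset /z/, coda /∅/ ok; σ2 onset /l/, coda /∅/ ok → well-formed
/fe.ka/ — violates constraint 3: word begins with /f/ → ill-formed
/ti.ba/ — σ1 onset /t/, coda /∅/ ok; σ2 onset /b/, coda /∅/ ok → well-formed
/wi/ — σ1 onset /w/, coda /∅/ ok → well-formed
/la.di/ — σ1 onset /l/, coda /∅/ ok; σ2 onset /d/, coda /∅/ ok → well-formed
/si.re/ — σ1 onset /s/, coda /∅/ ok; σ2 onset /r/, coda /∅/ ok → well-formed

/fe.ka/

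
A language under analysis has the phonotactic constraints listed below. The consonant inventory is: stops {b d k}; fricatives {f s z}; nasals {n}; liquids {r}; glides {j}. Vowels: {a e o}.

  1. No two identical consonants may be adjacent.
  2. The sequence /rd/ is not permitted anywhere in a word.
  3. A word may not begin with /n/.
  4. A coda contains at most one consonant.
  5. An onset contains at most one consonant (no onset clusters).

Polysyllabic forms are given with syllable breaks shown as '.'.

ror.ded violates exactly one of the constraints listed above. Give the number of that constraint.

2

ror.ded: contains banned sequence /rd/.
This is a violation of constraint 2: "The sequence /rd/ is not permitted anywhere in a word."
The remaining constraints (1, 3, 4, 5) are satisfied.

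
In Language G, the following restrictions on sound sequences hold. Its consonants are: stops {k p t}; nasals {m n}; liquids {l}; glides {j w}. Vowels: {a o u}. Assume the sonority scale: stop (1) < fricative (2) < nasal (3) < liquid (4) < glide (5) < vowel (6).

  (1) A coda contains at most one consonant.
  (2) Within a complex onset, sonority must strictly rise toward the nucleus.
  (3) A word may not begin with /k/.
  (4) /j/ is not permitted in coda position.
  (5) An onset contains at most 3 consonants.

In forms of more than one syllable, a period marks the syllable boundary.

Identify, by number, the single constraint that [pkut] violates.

[pkut]: syllable 1 onset /pk/: /p/ (stop, 1) → /k/ (stop, 1) does not rise.
This is a violation of constraint 2: "Within a complex onset, sonority must strictly rise toward the nucleus."
The remaining constraints (1, 3, 4, 5) are satisfied.

2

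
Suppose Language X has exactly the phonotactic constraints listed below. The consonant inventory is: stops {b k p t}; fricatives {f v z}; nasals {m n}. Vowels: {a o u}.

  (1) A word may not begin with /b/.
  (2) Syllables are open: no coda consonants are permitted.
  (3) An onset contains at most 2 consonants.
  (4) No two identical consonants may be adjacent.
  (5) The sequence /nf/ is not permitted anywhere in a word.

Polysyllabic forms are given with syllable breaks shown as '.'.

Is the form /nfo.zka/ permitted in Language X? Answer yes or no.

/nfo.zka/ — violates constraint 5: contains banned sequence /nf/ → not permitted

no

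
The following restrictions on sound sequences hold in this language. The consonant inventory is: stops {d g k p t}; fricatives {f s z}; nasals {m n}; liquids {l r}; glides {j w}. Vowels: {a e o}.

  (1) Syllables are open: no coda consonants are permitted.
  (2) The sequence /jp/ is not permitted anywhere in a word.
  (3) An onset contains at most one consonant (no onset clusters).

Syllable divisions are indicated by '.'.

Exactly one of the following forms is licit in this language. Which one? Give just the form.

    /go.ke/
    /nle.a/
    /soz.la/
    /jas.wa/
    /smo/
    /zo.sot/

/go.ke/

/go.ke/ — σ1 onset /g/, coda /∅/ ok; σ2 onset /k/, coda /∅/ ok → licit
/nle.a/ — violates constraint 3: syllable 1 onset /nl/ has 2 consonants (> 1) → illicit
/soz.la/ — violates constraint 1: syllable 1 coda /z/ has 1 consonant (> 0) → illicit
/jas.wa/ — violates constraint 1: syllable 1 coda /s/ has 1 consonant (> 0) → illicit
/smo/ — violates constraint 3: syllable 1 onset /sm/ has 2 consonants (> 1) → illicit
/zo.sot/ — violates constraint 1: syllable 2 coda /t/ has 1 consonant (> 0) → illicit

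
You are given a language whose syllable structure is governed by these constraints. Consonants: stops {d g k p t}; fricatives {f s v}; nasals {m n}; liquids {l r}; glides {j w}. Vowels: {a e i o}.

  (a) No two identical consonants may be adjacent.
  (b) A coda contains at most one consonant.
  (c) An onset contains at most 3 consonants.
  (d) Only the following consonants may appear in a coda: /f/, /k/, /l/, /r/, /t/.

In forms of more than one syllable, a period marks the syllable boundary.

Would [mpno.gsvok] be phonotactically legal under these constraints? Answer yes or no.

[mpno.gsvok] — σ1 onset /mpn/ (3C), coda /∅/ ok; σ2 onset /gsv/ (3C), coda /k/ ok → phonotactically legal

yes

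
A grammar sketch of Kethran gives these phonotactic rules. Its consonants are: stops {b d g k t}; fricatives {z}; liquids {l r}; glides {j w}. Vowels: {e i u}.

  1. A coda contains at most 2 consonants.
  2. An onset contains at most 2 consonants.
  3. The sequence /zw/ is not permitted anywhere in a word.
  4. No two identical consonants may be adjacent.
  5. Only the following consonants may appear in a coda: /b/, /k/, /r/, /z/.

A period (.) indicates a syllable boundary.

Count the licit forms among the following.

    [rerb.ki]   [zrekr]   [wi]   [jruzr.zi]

4

[rerb.ki] — σ1 onset /r/, coda /rb/ (2C) ok; σ2 onset /k/, coda /∅/ ok → licit
[zrekr] — σ1 onset /zr/ (2C), coda /kr/ (2C) ok → licit
[wi] — σ1 onset /w/, coda /∅/ ok → licit
[jruzr.zi] — σ1 onset /jr/ (2C), coda /zr/ (2C) ok; σ2 onset /z/, coda /∅/ ok → licit
Licit: [rerb.ki], [zrekr], [wi], [jruzr.zi] → 4.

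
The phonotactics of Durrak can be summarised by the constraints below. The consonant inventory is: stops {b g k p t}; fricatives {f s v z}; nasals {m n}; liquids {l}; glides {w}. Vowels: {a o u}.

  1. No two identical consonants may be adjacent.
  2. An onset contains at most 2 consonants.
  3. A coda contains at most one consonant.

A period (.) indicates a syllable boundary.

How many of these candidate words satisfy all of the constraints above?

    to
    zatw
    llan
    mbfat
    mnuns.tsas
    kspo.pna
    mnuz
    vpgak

2

to — σ1 onset /t/, coda /∅/ ok → phonotactically legal
zatw — violates constraint 3: syllable 1 coda /tw/ has 2 consonants (> 1) → phonotactically illegal
llan — violates constraint 1: adjacent identical consonants /ll/ → phonotactically illegal
mbfat — violates constraint 2: syllable 1 onset /mbf/ has 3 consonants (> 2) → phonotactically illegal
mnuns.tsas — violates constraint 3: syllable 1 coda /ns/ has 2 consonants (> 1) → phonotactically illegal
kspo.pna — violates constraint 2: syllable 1 onset /ksp/ has 3 consonants (> 2) → phonotactically illegal
mnuz — σ1 onset /mn/ (2C), coda /z/ ok → phonotactically legal
vpgak — violates constraint 2: syllable 1 onset /vpg/ has 3 consonants (> 2) → phonotactically illegal
Phonotactically legal: to, mnuz → 2.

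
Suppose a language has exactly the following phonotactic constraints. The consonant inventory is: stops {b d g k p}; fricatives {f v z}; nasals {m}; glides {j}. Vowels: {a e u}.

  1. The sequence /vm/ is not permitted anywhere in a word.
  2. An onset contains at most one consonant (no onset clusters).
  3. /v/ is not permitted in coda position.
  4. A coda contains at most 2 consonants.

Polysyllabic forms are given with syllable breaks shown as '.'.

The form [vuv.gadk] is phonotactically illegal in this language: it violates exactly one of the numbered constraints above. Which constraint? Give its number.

3

[vuv.gadk]: syllable 1 coda contains /v/.
This is a violation of constraint 3: "/v/ is not permitted in coda position."
The remaining constraints (1, 2, 4) are satisfied.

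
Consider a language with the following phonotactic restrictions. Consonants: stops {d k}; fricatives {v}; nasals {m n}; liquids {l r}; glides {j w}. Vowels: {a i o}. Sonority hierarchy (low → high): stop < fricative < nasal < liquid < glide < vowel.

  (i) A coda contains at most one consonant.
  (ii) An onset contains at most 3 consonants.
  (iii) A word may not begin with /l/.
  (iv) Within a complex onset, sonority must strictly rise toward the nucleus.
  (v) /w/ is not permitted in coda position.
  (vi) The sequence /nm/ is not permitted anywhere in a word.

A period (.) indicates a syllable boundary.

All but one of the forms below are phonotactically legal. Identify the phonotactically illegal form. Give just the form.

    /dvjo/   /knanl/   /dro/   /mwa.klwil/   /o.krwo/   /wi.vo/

/knanl/

/dvjo/ — σ1 onset /dvj/ (1→2→5 rises), coda /∅/ ok → phonotactically legal
/knanl/ — violates constraint (i): syllable 1 coda /nl/ has 2 consonants (> 1) → phonotactically illegal
/dro/ — σ1 onset /dr/ (1→4 rises), coda /∅/ ok → phonotactically legal
/mwa.klwil/ — σ1 onset /mw/ (3→5 rises), coda /∅/ ok; σ2 onset /klw/ (1→4→5 rises), coda /l/ ok → phonotactically legal
/o.krwo/ — σ1 onset /∅/, coda /∅/ ok; σ2 onset /krw/ (1→4→5 rises), coda /∅/ ok → phonotactically legal
/wi.vo/ — σ1 onset /w/, coda /∅/ ok; σ2 onset /v/, coda /∅/ ok → phonotactically legal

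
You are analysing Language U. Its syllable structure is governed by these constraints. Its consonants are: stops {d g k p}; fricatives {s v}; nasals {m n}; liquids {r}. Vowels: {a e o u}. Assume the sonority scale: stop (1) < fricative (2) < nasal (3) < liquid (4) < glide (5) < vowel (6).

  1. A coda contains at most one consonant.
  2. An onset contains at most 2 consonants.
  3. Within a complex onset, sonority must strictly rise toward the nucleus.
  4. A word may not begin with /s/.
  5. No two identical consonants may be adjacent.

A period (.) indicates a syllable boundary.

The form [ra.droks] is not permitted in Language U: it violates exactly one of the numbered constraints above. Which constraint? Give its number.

[ra.droks]: syllable 2 coda /ks/ has 2 consonants (> 1).
This is a violation of constraint 1: "A coda contains at most one consonant."
The remaining constraints (2, 3, 4, 5) are satisfied.

1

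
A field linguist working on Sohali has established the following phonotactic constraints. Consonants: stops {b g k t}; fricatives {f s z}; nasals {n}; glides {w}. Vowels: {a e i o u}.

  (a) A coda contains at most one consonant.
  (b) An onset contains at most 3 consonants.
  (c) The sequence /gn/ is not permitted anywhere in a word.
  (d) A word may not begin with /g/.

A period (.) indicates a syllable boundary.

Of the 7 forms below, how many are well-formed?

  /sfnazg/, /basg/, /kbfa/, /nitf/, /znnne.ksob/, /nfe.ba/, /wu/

3

/sfnazg/ — violates constraint (a): syllable 1 coda /zg/ has 2 consonants (> 1) → ill-formed
/basg/ — violates constraint (a): syllable 1 coda /sg/ has 2 consonants (> 1) → ill-formed
/kbfa/ — σ1 onset /kbf/ (3C), coda /∅/ ok → well-formed
/nitf/ — violates constraint (a): syllable 1 coda /tf/ has 2 consonants (> 1) → ill-formed
/znnne.ksob/ — violates constraint (b): syllable 1 onset /znnn/ has 4 consonants (> 3) → ill-formed
/nfe.ba/ — σ1 onset /nf/ (2C), coda /∅/ ok; σ2 onset /b/, coda /∅/ ok → well-formed
/wu/ — σ1 onset /w/, coda /∅/ ok → well-formed
Well-formed: /kbfa/, /nfe.ba/, /wu/ → 3.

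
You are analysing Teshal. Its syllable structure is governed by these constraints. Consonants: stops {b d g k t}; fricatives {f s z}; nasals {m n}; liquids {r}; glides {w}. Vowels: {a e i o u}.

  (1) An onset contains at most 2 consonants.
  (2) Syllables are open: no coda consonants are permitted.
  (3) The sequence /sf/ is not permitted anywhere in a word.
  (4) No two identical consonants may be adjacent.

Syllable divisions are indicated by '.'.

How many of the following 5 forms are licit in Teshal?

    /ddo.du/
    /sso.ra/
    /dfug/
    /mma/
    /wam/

/ddo.du/ — violates constraint 4: adjacent identical consonants /dd/ → illicit
/sso.ra/ — violates constraint 4: adjacent identical consonants /ss/ → illicit
/dfug/ — violates constraint 2: syllable 1 coda /g/ has 1 consonant (> 0) → illicit
/mma/ — violates constraint 4: adjacent identical consonants /mm/ → illicit
/wam/ — violates constraint 2: syllable 1 coda /m/ has 1 consonant (> 0) → illicit
No form is licit → 0.

0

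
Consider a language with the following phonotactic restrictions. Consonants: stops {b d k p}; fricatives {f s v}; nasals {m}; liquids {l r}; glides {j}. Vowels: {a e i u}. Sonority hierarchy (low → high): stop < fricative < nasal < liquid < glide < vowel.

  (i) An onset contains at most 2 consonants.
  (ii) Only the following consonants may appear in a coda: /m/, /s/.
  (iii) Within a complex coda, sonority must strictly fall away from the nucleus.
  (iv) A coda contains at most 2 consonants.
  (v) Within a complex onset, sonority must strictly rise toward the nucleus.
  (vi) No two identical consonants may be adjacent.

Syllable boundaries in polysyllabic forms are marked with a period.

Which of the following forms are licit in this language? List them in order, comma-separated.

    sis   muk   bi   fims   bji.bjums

sis, bi, fims, bji.bjums

sis — σ1 onset /s/, coda /s/ ok → licit
muk — violates constraint (ii): syllable 1 coda contains /k/, which is not a licensed coda consonant → illicit
bi — σ1 onset /b/, coda /∅/ ok → licit
fims — σ1 onset /f/, coda /ms/ (3→2 falls) ok → licit
bji.bjums — σ1 onset /bj/ (1→5 rises), coda /∅/ ok; σ2 onset /bj/ (1→5 rises), coda /ms/ (3→2 falls) ok → licit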